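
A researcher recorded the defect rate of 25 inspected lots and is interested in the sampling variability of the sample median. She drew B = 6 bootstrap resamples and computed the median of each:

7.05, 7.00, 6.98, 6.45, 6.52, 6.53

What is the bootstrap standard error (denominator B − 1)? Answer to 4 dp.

SE* = 0.2816

Bootstrap SE is the standard deviation of the 6 replicate medians.
Mean of replicates: (7.05 + 7.00 + 6.98 + 6.45 + 6.52 + 6.53) / 6 = 40.53000 / 6 = 6.75500
Sum of squared deviations: (+0.29500)² + (+0.24500)² + (+0.22500)² + (−0.30500)² + (−0.23500)² + (−0.22500)² = 0.39655
Variance = 0.39655 / 5 = 0.07931
SE* = √0.07931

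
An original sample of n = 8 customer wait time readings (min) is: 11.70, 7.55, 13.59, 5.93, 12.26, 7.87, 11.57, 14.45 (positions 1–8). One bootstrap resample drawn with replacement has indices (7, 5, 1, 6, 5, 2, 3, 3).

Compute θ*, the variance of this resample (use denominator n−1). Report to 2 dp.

Resample values: 11.57, 12.26, 11.70, 7.87, 12.26, 7.55, 13.59, 13.59.
Mean = 11.2988; sum of squared deviations = 38.3917
s² = 38.3917 / 7 = 5.4845

θ* = 5.48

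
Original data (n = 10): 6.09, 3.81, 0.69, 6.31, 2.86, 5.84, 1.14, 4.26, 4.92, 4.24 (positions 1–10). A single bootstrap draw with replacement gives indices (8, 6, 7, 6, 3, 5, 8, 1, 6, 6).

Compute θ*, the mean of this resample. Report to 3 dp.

θ* = 4.266

Resample values: 4.26, 5.84, 1.14, 5.84, 0.69, 2.86, 4.26, 6.09, 5.84, 5.84.
Mean = (4.26 + 5.84 + 1.14 + 5.84 + 0.69 + 2.86 + 4.26 + 6.09 + 5.84 + 5.84) / 10 = 42.660 / 10 = 4.266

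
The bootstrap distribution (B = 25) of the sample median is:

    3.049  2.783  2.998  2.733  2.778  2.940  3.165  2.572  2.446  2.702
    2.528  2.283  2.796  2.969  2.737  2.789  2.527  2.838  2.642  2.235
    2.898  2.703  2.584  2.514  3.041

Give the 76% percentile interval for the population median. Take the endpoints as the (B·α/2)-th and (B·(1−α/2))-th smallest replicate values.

Sorted replicates: 2.235, 2.283, 2.446, 2.514, 2.527, 2.528, 2.572, 2.584, 2.642, 2.702, 2.703, 2.733, 2.737, 2.778, 2.783, 2.789, 2.796, 2.838, 2.898, 2.940, 2.969, 2.998, 3.041, 3.049, 3.165
α = 0.24; lower rank = 25 × 0.120 = 3; upper rank = 25 × 0.880 = 22.
The 3rd smallest replicate is 2.446; the 22nd is 2.998.

(2.446, 2.998)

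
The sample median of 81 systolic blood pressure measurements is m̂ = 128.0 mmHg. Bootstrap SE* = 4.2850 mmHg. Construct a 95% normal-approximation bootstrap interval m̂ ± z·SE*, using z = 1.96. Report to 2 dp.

Margin = 1.96 × 4.2850 = 8.399
Interval: 128.0 ± 8.399

(119.60, 136.40)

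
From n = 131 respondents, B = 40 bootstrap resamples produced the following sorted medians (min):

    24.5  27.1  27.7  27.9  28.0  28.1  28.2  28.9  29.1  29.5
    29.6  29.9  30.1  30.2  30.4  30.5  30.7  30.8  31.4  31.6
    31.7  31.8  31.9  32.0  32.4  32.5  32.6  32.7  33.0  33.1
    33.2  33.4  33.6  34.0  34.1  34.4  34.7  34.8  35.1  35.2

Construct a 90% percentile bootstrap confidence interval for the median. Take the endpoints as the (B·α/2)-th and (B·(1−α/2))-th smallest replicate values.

α = 0.10; lower rank = 40 × 0.050 = 2; upper rank = 40 × 0.950 = 38.
The 2nd smallest replicate is 27.1; the 38th is 34.8.

(27.1, 34.8)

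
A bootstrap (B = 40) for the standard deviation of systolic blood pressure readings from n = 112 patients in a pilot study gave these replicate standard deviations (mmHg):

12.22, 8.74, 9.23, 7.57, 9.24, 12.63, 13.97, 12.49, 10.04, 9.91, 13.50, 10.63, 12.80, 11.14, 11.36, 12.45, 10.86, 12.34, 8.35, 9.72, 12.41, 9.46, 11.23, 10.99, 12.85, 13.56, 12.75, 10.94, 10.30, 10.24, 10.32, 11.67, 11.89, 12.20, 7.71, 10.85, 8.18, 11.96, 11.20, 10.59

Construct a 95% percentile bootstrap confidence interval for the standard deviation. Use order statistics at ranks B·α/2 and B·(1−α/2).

Sorted replicates: 7.57, 7.71, 8.18, 8.35, 8.74, 9.23, 9.24, 9.46, 9.72, 9.91, 10.04, 10.24, 10.30, 10.32, 10.59, 10.63, 10.85, 10.86, 10.94, 10.99, 11.14, 11.20, 11.23, 11.36, 11.67, 11.89, 11.96, 12.20, 12.22, 12.34, 12.41, 12.45, 12.49, 12.63, 12.75, 12.80, 12.85, 13.50, 13.56, 13.97
α = 0.05; lower rank = 40 × 0.025 = 1; upper rank = 40 × 0.975 = 39.
The 1st smallest replicate is 7.57; the 39th is 13.56.

(7.57, 13.56)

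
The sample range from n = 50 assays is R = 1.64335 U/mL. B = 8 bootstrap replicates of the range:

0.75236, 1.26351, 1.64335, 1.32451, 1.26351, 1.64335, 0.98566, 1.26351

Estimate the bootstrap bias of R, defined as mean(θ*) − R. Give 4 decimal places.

bias = −0.3759

mean(θ*) = (0.75236 + 1.26351 + 1.64335 + 1.32451 + 1.26351 + 1.64335 + 0.98566 + 1.26351) / 8 = 1.26747
bias = 1.26747 − 1.64335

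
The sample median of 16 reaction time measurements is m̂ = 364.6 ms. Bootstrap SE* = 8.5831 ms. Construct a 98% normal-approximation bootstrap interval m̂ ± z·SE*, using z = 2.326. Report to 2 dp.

(344.64, 384.56)

Margin = 2.326 × 8.5831 = 19.964
Interval: 364.6 ± 19.964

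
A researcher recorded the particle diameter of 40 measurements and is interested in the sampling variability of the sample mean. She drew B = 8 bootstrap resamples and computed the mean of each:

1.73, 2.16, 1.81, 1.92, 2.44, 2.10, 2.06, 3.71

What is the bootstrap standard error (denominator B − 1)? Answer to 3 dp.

Bootstrap SE is the standard deviation of the 8 replicate means.
Mean of replicates: (1.73 + 2.16 + 1.81 + 1.92 + 2.44 + 2.10 + 2.06 + 3.71) / 8 = 17.9300 / 8 = 2.2412
Sum of squared deviations: (−0.5112)² + (−0.0812)² + (−0.4312)² + (−0.3213)² + (+0.1987)² + (−0.1412)² + (−0.1812)² + (+1.4688)² = 2.8067
Variance = 2.8067 / 7 = 0.4010
SE* = √0.4010

SE* = 0.633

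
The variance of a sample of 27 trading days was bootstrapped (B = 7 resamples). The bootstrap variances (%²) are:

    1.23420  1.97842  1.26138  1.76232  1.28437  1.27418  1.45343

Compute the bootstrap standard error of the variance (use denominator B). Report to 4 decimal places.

Bootstrap SE is the standard deviation of the 7 replicate variances.
Mean of replicates: (1.23420 + 1.97842 + 1.26138 + 1.76232 + 1.28437 + 1.27418 + 1.45343) / 7 = 10.248300 / 7 = 1.464043
Sum of squared deviations: (−0.229843)² + (+0.514377)² + (−0.202663)² + (+0.298277)² + (−0.179673)² + (−0.189863)² + (−0.010613)² = 0.515896
Variance = 0.515896 / 7 = 0.073699
SE* = √0.073699

SE* = 0.2715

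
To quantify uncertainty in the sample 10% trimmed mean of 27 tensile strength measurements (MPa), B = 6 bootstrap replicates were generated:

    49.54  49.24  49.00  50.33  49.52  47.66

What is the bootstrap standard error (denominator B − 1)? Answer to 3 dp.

SE* = 0.884

Bootstrap SE is the standard deviation of the 6 replicate 10% trimmed means.
Mean of replicates: (49.54 + 49.24 + 49.00 + 50.33 + 49.52 + 47.66) / 6 = 295.2900 / 6 = 49.2150
Sum of squared deviations: (+0.3250)² + (+0.0250)² + (−0.2150)² + (+1.1150)² + (+0.3050)² + (−1.5550)² = 3.9068
Variance = 3.9068 / 5 = 0.7814
SE* = √0.7814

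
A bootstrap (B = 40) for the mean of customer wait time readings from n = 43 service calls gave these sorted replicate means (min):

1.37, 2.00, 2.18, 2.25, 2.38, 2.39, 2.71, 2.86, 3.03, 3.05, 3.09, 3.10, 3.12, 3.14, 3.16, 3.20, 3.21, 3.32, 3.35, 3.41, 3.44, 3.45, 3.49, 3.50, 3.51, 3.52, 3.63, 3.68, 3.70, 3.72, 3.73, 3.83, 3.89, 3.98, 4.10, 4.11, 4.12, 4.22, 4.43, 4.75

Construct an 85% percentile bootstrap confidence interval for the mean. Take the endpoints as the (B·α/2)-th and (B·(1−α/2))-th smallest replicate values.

α = 0.15; lower rank = 40 × 0.075 = 3; upper rank = 40 × 0.925 = 37.
The 3rd smallest replicate is 2.18; the 37th is 4.12.

(2.18, 4.12)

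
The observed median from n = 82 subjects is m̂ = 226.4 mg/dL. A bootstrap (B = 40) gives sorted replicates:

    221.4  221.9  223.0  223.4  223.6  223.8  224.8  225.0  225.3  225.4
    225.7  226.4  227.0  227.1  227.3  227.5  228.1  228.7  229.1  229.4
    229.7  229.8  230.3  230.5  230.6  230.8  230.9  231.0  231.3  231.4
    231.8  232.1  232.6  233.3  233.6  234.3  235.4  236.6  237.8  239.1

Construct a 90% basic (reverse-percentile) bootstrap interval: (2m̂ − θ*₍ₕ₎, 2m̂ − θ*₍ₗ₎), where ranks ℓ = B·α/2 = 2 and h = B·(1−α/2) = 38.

Percentile endpoints at ranks 2 and 38: θ*₍2₎ = 221.9, θ*₍38₎ = 236.6.
Basic interval reflects these around m̂:
  lower = 2 × 226.4 − 236.6 = 216.2
  upper = 2 × 226.4 − 221.9 = 230.9

(216.2, 230.9)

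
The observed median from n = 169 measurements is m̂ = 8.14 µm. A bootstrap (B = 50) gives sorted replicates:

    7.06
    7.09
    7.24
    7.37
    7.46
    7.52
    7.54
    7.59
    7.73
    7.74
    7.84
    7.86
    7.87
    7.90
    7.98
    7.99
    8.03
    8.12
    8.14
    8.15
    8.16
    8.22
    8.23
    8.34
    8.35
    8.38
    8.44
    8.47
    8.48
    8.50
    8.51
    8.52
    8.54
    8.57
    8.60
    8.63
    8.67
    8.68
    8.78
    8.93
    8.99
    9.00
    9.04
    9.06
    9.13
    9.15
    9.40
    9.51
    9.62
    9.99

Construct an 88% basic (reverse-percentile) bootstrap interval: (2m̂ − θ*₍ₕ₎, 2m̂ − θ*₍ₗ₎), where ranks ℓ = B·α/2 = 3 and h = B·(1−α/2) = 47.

(6.88, 9.04)

Percentile endpoints at ranks 3 and 47: θ*₍3₎ = 7.24, θ*₍47₎ = 9.40.
Basic interval reflects these around m̂:
  lower = 2 × 8.14 − 9.40 = 6.88
  upper = 2 × 8.14 − 7.24 = 9.04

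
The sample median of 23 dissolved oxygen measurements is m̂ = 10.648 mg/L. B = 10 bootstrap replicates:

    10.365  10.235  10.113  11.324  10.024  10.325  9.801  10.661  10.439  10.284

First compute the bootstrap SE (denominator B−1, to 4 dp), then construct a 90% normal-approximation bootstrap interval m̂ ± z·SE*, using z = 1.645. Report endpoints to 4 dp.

Mean of replicates = 10.3571; sum of squared deviations = 1.5351; SE* = √(1.5351/9) = 0.4130
Margin = 1.645 × 0.4130 = 0.67939
Interval: 10.648 ± 0.67939

(9.9686, 11.3274)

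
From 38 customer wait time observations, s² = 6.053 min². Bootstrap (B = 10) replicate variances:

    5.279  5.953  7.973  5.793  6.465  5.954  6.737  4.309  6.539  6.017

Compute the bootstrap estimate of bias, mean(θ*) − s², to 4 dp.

bias = +0.0489

mean(θ*) = (5.279 + 5.953 + 7.973 + 5.793 + 6.465 + 5.954 + 6.737 + 4.309 + 6.539 + 6.017) / 10 = 6.10190
bias = 6.10190 − 6.053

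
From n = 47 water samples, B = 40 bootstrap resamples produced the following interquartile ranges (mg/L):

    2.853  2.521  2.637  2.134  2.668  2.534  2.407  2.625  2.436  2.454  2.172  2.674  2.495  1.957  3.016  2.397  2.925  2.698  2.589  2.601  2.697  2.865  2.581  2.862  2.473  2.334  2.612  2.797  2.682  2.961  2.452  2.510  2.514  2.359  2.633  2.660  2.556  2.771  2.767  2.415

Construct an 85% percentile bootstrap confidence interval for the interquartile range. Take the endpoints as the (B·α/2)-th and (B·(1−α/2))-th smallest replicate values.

Sorted replicates: 1.957, 2.134, 2.172, 2.334, 2.359, 2.397, 2.407, 2.415, 2.436, 2.452, 2.454, 2.473, 2.495, 2.510, 2.514, 2.521, 2.534, 2.556, 2.581, 2.589, 2.601, 2.612, 2.625, 2.633, 2.637, 2.660, 2.668, 2.674, 2.682, 2.697, 2.698, 2.767, 2.771, 2.797, 2.853, 2.862, 2.865, 2.925, 2.961, 3.016
α = 0.15; lower rank = 40 × 0.075 = 3; upper rank = 40 × 0.925 = 37.
The 3rd smallest replicate is 2.172; the 37th is 2.865.

(2.172, 2.865)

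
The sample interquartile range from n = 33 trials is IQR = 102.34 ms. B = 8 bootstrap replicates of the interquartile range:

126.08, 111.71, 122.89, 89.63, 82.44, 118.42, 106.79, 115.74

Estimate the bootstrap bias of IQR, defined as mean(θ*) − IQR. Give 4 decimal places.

mean(θ*) = (126.08 + 111.71 + 122.89 + 89.63 + 82.44 + 118.42 + 106.79 + 115.74) / 8 = 109.21250
bias = 109.21250 − 102.34

bias = +6.8725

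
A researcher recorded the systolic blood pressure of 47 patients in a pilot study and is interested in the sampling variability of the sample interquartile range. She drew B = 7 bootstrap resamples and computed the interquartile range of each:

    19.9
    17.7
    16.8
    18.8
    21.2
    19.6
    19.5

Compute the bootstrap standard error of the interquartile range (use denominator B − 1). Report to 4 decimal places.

Bootstrap SE is the standard deviation of the 7 replicate interquartile ranges.
Mean of replicates: (19.9 + 17.7 + 16.8 + 18.8 + 21.2 + 19.6 + 19.5) / 7 = 133.50000 / 7 = 19.07143
Sum of squared deviations: (+0.82857)² + (−1.37143)² + (−2.27143)² + (−0.27143)² + (+2.12857)² + (+0.52857)² + (+0.42857)² = 12.79429
Variance = 12.79429 / 6 = 2.13238
SE* = √2.13238

SE* = 1.4603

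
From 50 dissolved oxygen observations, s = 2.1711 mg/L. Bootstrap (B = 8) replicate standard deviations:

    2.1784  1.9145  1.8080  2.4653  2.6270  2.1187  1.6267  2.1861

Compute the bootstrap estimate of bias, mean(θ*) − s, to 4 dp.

mean(θ*) = (2.1784 + 1.9145 + 1.8080 + 2.4653 + 2.6270 + 2.1187 + 1.6267 + 2.1861) / 8 = 2.11559
bias = 2.11559 − 2.1711

bias = −0.0555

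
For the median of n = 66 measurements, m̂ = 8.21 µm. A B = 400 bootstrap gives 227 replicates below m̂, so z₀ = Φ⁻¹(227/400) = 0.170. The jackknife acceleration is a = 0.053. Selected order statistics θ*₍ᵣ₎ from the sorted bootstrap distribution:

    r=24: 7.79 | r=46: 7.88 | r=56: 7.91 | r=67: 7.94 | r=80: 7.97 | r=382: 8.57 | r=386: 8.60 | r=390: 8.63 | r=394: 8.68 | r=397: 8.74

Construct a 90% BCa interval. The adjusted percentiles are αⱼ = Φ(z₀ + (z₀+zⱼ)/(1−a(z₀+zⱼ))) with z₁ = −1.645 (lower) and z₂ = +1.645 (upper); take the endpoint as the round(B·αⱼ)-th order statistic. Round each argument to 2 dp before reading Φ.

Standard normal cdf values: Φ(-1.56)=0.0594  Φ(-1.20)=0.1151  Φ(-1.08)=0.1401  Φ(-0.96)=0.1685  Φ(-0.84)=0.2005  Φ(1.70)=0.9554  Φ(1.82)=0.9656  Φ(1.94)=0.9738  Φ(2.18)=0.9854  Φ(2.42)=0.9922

Lower: z₀ + z₁ = 0.170 + (-1.645) = -1.475; 1 − a(z₀+z₁) = 1 − (0.053)(-1.475) = 1.0782; argument = 0.170 + (-1.475)/1.0782 = -1.1981 → -1.20.
α₁ = Φ(-1.20) = 0.1151; rank = round(400 × 0.1151) = 46; θ*₍46₎ = 7.88.
Upper: z₀ + z₂ = 1.815; 1 − a(z₀+z₂) = 0.9038; argument = 2.1782 → 2.18; α₂ = 0.9854; rank = 394; θ*₍394₎ = 8.68.

(7.88, 8.68)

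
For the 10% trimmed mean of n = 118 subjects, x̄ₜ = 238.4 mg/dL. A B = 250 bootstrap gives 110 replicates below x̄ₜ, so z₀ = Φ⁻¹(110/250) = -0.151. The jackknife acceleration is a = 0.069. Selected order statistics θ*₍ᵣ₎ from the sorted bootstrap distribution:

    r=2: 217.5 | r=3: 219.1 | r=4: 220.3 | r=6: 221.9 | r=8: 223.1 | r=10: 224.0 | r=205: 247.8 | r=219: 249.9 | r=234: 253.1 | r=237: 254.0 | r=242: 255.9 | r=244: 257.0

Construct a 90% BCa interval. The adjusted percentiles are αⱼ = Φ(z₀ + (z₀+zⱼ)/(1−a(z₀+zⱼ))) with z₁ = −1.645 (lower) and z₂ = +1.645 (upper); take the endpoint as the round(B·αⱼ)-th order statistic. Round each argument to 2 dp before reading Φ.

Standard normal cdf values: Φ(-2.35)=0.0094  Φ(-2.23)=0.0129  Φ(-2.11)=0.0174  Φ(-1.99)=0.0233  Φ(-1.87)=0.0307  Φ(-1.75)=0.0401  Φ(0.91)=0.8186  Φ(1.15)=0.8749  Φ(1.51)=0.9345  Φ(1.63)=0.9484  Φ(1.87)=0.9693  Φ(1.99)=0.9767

Lower: z₀ + z₁ = -0.151 + (-1.645) = -1.796; 1 − a(z₀+z₁) = 1 − (0.069)(-1.796) = 1.1239; argument = -0.151 + (-1.796)/1.1239 = -1.7490 → -1.75.
α₁ = Φ(-1.75) = 0.0401; rank = round(250 × 0.0401) = 10; θ*₍10₎ = 224.0.
Upper: z₀ + z₂ = 1.494; 1 − a(z₀+z₂) = 0.8969; argument = 1.5147 → 1.51; α₂ = 0.9345; rank = 234; θ*₍234₎ = 253.1.

(224.0, 253.1)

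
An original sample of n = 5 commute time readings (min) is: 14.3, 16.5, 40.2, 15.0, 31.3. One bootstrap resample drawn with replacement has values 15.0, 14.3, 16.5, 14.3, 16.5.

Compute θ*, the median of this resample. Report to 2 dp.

Sorted: 14.3, 14.3, 15.0, 16.5, 16.5
Median = middle value = 15.00

θ* = 15.00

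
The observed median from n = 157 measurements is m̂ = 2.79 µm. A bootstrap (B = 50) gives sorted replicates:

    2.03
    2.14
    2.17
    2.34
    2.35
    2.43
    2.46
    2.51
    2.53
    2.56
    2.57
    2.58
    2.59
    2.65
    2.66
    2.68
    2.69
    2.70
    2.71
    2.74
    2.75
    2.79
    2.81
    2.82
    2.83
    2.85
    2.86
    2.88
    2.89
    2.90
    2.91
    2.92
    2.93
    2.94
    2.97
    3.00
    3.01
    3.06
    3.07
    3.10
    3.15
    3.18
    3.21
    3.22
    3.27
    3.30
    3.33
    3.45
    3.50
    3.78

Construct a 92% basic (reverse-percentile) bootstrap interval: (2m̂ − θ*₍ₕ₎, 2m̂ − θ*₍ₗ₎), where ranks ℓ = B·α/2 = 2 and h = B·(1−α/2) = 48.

(2.13, 3.44)

Percentile endpoints at ranks 2 and 48: θ*₍2₎ = 2.14, θ*₍48₎ = 3.45.
Basic interval reflects these around m̂:
  lower = 2 × 2.79 − 3.45 = 2.13
  upper = 2 × 2.79 − 2.14 = 3.44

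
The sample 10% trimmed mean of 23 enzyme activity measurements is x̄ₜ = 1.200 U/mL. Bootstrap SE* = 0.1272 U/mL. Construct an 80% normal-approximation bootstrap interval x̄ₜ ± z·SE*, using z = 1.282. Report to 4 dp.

(1.0369, 1.3631)

Margin = 1.282 × 0.1272 = 0.16307
Interval: 1.200 ± 0.16307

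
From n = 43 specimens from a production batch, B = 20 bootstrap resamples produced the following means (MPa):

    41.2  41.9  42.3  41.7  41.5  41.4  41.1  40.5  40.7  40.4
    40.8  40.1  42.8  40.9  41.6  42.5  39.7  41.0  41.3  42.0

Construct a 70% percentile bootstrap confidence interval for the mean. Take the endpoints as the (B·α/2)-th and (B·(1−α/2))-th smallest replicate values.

Sorted replicates: 39.7, 40.1, 40.4, 40.5, 40.7, 40.8, 40.9, 41.0, 41.1, 41.2, 41.3, 41.4, 41.5, 41.6, 41.7, 41.9, 42.0, 42.3, 42.5, 42.8
α = 0.30; lower rank = 20 × 0.150 = 3; upper rank = 20 × 0.850 = 17.
The 3rd smallest replicate is 40.4; the 17th is 42.0.

(40.4, 42.0)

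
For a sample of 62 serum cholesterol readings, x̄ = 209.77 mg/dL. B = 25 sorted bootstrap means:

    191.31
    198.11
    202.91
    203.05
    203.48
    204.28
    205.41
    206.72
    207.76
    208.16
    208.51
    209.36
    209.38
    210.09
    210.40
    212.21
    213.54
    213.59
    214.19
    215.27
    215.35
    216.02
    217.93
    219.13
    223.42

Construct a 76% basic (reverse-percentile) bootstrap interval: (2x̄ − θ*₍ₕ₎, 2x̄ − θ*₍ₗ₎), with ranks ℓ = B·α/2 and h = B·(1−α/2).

Percentile endpoints at ranks 3 and 22: θ*₍3₎ = 202.91, θ*₍22₎ = 216.02.
Basic interval reflects these around x̄:
  lower = 2 × 209.77 − 216.02 = 203.52
  upper = 2 × 209.77 − 202.91 = 216.63

(203.52, 216.63)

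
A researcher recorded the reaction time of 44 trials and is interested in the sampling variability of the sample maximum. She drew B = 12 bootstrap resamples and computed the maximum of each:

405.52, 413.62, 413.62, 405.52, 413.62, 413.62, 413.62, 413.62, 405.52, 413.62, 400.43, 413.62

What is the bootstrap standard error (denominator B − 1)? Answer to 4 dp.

Bootstrap SE is the standard deviation of the 12 replicate maximums.
Mean of replicates: (405.52 + 413.62 + 413.62 + 405.52 + 413.62 + 413.62 + 413.62 + 413.62 + 405.52 + 413.62 + 400.43 + 413.62) / 12 = 4925.95000 / 12 = 410.49583
Sum of squared deviations: (−4.97583)² + (+3.12417)² + (+3.12417)² + (−4.97583)² + (+3.12417)² + (+3.12417)² + (+3.12417)² + (+3.12417)² + (−4.97583)² + (+3.12417)² + (−10.06583)² + (+3.12417)² = 253.68109
Variance = 253.68109 / 11 = 23.06192
SE* = √23.06192

SE* = 4.8023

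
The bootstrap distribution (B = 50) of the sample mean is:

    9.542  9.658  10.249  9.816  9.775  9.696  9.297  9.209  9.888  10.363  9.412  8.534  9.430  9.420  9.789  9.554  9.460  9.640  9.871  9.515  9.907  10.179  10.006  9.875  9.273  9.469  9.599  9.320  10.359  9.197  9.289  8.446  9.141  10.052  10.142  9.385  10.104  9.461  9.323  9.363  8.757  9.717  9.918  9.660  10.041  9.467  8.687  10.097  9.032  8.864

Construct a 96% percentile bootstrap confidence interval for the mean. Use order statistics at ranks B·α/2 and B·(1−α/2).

Sorted replicates: 8.446, 8.534, 8.687, 8.757, 8.864, 9.032, 9.141, 9.197, 9.209, 9.273, 9.289, 9.297, 9.320, 9.323, 9.363, 9.385, 9.412, 9.420, 9.430, 9.460, 9.461, 9.467, 9.469, 9.515, 9.542, 9.554, 9.599, 9.640, 9.658, 9.660, 9.696, 9.717, 9.775, 9.789, 9.816, 9.871, 9.875, 9.888, 9.907, 9.918, 10.006, 10.041, 10.052, 10.097, 10.104, 10.142, 10.179, 10.249, 10.359, 10.363
α = 0.04; lower rank = 50 × 0.020 = 1; upper rank = 50 × 0.980 = 49.
The 1st smallest replicate is 8.446; the 49th is 10.359.

(8.446, 10.359)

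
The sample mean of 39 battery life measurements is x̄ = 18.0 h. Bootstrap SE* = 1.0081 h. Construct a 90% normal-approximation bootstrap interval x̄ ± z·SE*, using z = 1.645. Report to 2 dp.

(16.34, 19.66)

Margin = 1.645 × 1.0081 = 1.658
Interval: 18.0 ± 1.658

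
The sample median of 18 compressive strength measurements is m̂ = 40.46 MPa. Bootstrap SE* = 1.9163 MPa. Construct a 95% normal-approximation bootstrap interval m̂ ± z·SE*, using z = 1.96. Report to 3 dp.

(36.704, 44.216)

Margin = 1.96 × 1.9163 = 3.7559
Interval: 40.46 ± 3.7559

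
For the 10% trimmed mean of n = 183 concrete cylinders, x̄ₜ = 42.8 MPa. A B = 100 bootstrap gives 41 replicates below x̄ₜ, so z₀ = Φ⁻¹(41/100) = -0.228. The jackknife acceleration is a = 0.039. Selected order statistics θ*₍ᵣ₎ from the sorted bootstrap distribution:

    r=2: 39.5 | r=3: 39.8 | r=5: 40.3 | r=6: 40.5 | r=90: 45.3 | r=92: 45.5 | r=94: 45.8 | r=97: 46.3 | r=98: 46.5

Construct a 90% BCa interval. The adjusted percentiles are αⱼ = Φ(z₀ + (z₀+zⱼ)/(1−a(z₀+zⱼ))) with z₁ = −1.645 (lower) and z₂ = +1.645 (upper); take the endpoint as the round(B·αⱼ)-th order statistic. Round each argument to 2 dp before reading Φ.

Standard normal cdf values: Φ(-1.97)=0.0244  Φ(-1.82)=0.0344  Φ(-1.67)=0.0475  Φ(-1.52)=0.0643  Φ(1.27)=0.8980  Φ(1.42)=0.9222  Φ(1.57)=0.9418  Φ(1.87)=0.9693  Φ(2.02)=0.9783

Lower: z₀ + z₁ = -0.228 + (-1.645) = -1.873; 1 − a(z₀+z₁) = 1 − (0.039)(-1.873) = 1.0730; argument = -0.228 + (-1.873)/1.0730 = -1.9735 → -1.97.
α₁ = Φ(-1.97) = 0.0244; rank = round(100 × 0.0244) = 2; θ*₍2₎ = 39.5.
Upper: z₀ + z₂ = 1.417; 1 − a(z₀+z₂) = 0.9447; argument = 1.2719 → 1.27; α₂ = 0.8980; rank = 90; θ*₍90₎ = 45.3.

(39.5, 45.3)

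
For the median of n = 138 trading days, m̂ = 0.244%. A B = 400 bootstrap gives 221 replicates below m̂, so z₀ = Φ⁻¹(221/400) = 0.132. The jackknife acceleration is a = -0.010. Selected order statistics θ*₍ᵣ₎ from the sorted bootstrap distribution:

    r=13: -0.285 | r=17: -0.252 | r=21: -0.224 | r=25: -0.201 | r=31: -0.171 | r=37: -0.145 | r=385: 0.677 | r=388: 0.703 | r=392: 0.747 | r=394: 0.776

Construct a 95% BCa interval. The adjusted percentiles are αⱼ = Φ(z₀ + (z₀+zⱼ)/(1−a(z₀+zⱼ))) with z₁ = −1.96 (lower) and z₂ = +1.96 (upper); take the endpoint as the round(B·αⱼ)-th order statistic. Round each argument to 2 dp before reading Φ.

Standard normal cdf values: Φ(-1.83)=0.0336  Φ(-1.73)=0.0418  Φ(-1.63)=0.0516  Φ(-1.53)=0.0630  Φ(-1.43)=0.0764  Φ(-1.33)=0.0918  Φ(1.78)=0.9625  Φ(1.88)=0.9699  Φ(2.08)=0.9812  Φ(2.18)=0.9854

(-0.252, 0.776)

Lower: z₀ + z₁ = 0.132 + (-1.960) = -1.828; 1 − a(z₀+z₁) = 1 − (-0.010)(-1.828) = 0.9817; argument = 0.132 + (-1.828)/0.9817 = -1.7300 → -1.73.
α₁ = Φ(-1.73) = 0.0418; rank = round(400 × 0.0418) = 17; θ*₍17₎ = -0.252.
Upper: z₀ + z₂ = 2.092; 1 − a(z₀+z₂) = 1.0209; argument = 2.1811 → 2.18; α₂ = 0.9854; rank = 394; θ*₍394₎ = 0.776.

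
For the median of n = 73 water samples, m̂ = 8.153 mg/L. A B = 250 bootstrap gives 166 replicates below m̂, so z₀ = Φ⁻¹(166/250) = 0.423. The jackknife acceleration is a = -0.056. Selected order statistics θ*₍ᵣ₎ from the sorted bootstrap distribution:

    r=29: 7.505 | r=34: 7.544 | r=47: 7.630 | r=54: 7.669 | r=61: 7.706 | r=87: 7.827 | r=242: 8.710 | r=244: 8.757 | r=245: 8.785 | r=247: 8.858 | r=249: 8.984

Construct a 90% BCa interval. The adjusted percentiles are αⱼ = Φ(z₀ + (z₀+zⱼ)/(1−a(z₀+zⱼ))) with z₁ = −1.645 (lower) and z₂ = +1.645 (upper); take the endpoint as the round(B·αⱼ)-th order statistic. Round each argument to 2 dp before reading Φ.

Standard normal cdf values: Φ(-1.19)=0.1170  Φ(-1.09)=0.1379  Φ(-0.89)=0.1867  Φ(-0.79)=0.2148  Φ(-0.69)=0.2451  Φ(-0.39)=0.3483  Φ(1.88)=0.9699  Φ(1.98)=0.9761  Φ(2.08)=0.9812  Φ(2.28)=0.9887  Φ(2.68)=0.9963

(7.630, 8.858)

Lower: z₀ + z₁ = 0.423 + (-1.645) = -1.222; 1 − a(z₀+z₁) = 1 − (-0.056)(-1.222) = 0.9316; argument = 0.423 + (-1.222)/0.9316 = -0.8888 → -0.89.
α₁ = Φ(-0.89) = 0.1867; rank = round(250 × 0.1867) = 47; θ*₍47₎ = 7.630.
Upper: z₀ + z₂ = 2.068; 1 − a(z₀+z₂) = 1.1158; argument = 2.2764 → 2.28; α₂ = 0.9887; rank = 247; θ*₍247₎ = 8.858.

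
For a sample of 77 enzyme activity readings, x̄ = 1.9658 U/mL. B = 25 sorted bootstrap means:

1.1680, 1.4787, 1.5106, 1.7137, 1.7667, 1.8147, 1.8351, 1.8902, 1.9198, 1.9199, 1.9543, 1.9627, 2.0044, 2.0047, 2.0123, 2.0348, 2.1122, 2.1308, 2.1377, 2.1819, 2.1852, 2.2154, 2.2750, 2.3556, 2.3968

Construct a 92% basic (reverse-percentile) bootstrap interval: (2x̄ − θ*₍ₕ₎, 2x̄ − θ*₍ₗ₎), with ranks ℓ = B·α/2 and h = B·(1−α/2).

Percentile endpoints at ranks 1 and 24: θ*₍1₎ = 1.1680, θ*₍24₎ = 2.3556.
Basic interval reflects these around x̄:
  lower = 2 × 1.9658 − 2.3556 = 1.5760
  upper = 2 × 1.9658 − 1.1680 = 2.7636

(1.5760, 2.7636)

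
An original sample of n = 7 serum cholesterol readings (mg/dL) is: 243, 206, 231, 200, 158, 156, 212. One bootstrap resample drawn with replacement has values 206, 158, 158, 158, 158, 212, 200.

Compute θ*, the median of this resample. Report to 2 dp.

Sorted: 158, 158, 158, 158, 200, 206, 212
Median = middle value = 158.00

θ* = 158.00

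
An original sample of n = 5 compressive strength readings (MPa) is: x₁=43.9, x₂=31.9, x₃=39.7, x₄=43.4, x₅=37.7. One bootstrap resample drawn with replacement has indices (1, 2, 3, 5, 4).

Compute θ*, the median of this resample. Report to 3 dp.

θ* = 39.700

Resample values: 43.9, 31.9, 39.7, 37.7, 43.4.
Sorted: 31.9, 37.7, 39.7, 43.4, 43.9
Median = middle value = 39.700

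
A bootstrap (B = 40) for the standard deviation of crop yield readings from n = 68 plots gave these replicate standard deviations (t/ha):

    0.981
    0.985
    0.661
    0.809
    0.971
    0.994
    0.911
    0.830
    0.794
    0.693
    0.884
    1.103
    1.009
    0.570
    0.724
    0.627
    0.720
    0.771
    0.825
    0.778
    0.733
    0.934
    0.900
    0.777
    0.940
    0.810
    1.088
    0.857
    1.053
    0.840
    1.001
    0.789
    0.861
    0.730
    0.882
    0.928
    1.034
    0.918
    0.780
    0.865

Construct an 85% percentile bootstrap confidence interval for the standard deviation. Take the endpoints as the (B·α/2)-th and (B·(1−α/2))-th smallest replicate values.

Sorted replicates: 0.570, 0.627, 0.661, 0.693, 0.720, 0.724, 0.730, 0.733, 0.771, 0.777, 0.778, 0.780, 0.789, 0.794, 0.809, 0.810, 0.825, 0.830, 0.840, 0.857, 0.861, 0.865, 0.882, 0.884, 0.900, 0.911, 0.918, 0.928, 0.934, 0.940, 0.971, 0.981, 0.985, 0.994, 1.001, 1.009, 1.034, 1.053, 1.088, 1.103
α = 0.15; lower rank = 40 × 0.075 = 3; upper rank = 40 × 0.925 = 37.
The 3rd smallest replicate is 0.661; the 37th is 1.034.

(0.661, 1.034)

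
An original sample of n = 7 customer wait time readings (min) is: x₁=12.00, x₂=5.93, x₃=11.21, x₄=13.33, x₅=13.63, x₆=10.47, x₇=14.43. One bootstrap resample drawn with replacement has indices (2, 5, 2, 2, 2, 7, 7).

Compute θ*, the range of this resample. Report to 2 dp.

θ* = 8.50

Resample values: 5.93, 13.63, 5.93, 5.93, 5.93, 14.43, 14.43.
Range = 14.43 − 5.93 = 8.50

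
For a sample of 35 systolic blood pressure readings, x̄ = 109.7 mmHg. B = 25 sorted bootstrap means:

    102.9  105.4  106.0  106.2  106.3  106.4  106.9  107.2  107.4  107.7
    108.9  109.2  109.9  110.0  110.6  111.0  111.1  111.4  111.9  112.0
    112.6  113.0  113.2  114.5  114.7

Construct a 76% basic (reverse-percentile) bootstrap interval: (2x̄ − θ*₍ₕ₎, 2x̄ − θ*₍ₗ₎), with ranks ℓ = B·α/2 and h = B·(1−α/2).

(106.4, 113.4)

Percentile endpoints at ranks 3 and 22: θ*₍3₎ = 106.0, θ*₍22₎ = 113.0.
Basic interval reflects these around x̄:
  lower = 2 × 109.7 − 113.0 = 106.4
  upper = 2 × 109.7 − 106.0 = 113.4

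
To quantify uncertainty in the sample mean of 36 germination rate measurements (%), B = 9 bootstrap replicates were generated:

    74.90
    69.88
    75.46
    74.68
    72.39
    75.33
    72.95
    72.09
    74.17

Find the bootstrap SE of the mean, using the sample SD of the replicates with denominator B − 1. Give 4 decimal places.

Bootstrap SE is the standard deviation of the 9 replicate means.
Mean of replicates: (74.90 + 69.88 + 75.46 + 74.68 + 72.39 + 75.33 + 72.95 + 72.09 + 74.17) / 9 = 661.85000 / 9 = 73.53889
Sum of squared deviations: (+1.36111)² + (−3.65889)² + (+1.92111)² + (+1.14111)² + (−1.14889)² + (+1.79111)² + (−0.58889)² + (−1.44889)² + (+0.63111)² = 27.60529
Variance = 27.60529 / 8 = 3.45066
SE* = √3.45066

SE* = 1.8576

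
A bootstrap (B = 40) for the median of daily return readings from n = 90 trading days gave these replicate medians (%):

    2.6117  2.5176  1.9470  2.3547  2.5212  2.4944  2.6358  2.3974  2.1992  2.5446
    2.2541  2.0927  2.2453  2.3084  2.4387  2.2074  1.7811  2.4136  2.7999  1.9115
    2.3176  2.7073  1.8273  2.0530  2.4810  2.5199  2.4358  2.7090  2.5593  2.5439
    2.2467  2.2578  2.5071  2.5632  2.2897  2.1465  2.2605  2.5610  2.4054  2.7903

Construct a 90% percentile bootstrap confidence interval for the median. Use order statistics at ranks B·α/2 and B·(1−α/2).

Sorted replicates: 1.7811, 1.8273, 1.9115, 1.9470, 2.0530, 2.0927, 2.1465, 2.1992, 2.2074, 2.2453, 2.2467, 2.2541, 2.2578, 2.2605, 2.2897, 2.3084, 2.3176, 2.3547, 2.3974, 2.4054, 2.4136, 2.4358, 2.4387, 2.4810, 2.4944, 2.5071, 2.5176, 2.5199, 2.5212, 2.5439, 2.5446, 2.5593, 2.5610, 2.5632, 2.6117, 2.6358, 2.7073, 2.7090, 2.7903, 2.7999
α = 0.10; lower rank = 40 × 0.050 = 2; upper rank = 40 × 0.950 = 38.
The 2nd smallest replicate is 1.8273; the 38th is 2.7090.

(1.8273, 2.7090)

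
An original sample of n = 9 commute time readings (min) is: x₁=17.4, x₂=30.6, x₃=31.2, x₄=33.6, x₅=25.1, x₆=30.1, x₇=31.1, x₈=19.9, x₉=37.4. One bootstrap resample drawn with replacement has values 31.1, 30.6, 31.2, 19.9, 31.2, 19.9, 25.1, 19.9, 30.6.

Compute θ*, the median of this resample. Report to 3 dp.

θ* = 30.600

Sorted: 19.9, 19.9, 19.9, 25.1, 30.6, 30.6, 31.1, 31.2, 31.2
Median = middle value = 30.600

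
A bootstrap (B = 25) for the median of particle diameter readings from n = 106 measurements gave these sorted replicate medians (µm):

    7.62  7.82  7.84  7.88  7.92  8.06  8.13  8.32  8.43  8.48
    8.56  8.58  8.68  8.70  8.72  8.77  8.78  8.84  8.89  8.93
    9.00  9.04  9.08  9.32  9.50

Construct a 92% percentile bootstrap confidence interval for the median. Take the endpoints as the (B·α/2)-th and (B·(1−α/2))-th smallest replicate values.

(7.62, 9.32)

α = 0.08; lower rank = 25 × 0.040 = 1; upper rank = 25 × 0.960 = 24.
The 1st smallest replicate is 7.62; the 24th is 9.32.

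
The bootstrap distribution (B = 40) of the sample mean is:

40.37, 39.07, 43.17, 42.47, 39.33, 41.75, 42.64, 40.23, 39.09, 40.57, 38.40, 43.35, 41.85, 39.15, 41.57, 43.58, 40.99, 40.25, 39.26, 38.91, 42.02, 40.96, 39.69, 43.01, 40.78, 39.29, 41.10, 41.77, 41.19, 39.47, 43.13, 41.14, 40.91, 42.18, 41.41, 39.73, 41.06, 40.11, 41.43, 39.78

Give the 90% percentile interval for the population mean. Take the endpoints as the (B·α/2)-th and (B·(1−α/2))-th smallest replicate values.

(38.91, 43.17)

Sorted replicates: 38.40, 38.91, 39.07, 39.09, 39.15, 39.26, 39.29, 39.33, 39.47, 39.69, 39.73, 39.78, 40.11, 40.23, 40.25, 40.37, 40.57, 40.78, 40.91, 40.96, 40.99, 41.06, 41.10, 41.14, 41.19, 41.41, 41.43, 41.57, 41.75, 41.77, 41.85, 42.02, 42.18, 42.47, 42.64, 43.01, 43.13, 43.17, 43.35, 43.58
α = 0.10; lower rank = 40 × 0.050 = 2; upper rank = 40 × 0.950 = 38.
The 2nd smallest replicate is 38.91; the 38th is 43.17.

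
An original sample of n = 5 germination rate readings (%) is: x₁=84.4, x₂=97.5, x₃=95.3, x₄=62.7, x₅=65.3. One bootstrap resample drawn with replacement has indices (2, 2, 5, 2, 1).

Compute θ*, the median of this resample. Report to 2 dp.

θ* = 97.50

Resample values: 97.5, 97.5, 65.3, 97.5, 84.4.
Sorted: 65.3, 84.4, 97.5, 97.5, 97.5
Median = middle value = 97.50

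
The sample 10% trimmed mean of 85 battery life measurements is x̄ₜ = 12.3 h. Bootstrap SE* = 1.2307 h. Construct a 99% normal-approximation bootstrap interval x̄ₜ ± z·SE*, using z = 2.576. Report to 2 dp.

Margin = 2.576 × 1.2307 = 3.170
Interval: 12.3 ± 3.170

(9.13, 15.47)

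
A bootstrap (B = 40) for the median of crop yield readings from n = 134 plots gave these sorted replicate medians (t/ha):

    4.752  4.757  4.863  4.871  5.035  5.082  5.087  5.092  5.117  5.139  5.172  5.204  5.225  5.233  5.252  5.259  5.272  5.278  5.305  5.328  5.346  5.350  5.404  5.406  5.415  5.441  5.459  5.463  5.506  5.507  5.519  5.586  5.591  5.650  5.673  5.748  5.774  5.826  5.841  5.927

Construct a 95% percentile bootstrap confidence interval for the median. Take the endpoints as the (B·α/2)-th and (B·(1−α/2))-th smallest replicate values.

α = 0.05; lower rank = 40 × 0.025 = 1; upper rank = 40 × 0.975 = 39.
The 1st smallest replicate is 4.752; the 39th is 5.841.

(4.752, 5.841)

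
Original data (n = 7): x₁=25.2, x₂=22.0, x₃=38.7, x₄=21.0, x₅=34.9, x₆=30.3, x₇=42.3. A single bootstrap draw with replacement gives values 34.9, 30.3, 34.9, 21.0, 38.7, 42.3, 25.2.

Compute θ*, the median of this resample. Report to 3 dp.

Sorted: 21.0, 25.2, 30.3, 34.9, 34.9, 38.7, 42.3
Median = middle value = 34.900

θ* = 34.900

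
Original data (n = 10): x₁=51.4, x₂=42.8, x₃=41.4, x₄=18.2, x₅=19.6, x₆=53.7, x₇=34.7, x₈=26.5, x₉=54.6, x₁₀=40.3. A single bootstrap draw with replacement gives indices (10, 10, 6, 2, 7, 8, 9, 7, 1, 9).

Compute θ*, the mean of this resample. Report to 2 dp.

Resample values: 40.3, 40.3, 53.7, 42.8, 34.7, 26.5, 54.6, 34.7, 51.4, 54.6.
Mean = (40.3 + 40.3 + 53.7 + 42.8 + 34.7 + 26.5 + 54.6 + 34.7 + 51.4 + 54.6) / 10 = 433.60 / 10 = 43.36

θ* = 43.36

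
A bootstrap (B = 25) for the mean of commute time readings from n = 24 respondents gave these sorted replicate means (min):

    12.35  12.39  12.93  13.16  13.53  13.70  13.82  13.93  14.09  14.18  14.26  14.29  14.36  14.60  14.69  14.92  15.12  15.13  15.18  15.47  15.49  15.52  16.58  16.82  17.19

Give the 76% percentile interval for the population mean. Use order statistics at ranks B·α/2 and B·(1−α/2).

α = 0.24; lower rank = 25 × 0.120 = 3; upper rank = 25 × 0.880 = 22.
The 3rd smallest replicate is 12.93; the 22nd is 15.52.

(12.93, 15.52)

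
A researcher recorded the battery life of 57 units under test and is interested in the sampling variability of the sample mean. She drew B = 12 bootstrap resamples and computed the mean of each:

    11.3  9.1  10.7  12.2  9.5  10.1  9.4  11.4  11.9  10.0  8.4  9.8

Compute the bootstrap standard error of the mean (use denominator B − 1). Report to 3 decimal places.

Bootstrap SE is the standard deviation of the 12 replicate means.
Mean of replicates: (11.3 + 9.1 + 10.7 + 12.2 + 9.5 + 10.1 + 9.4 + 11.4 + 11.9 + 10.0 + 8.4 + 9.8) / 12 = 123.8000 / 12 = 10.3167
Sum of squared deviations: (+0.9833)² + (−1.2167)² + (+0.3833)² + (+1.8833)² + (−0.8167)² + (−0.2167)² + (−0.9167)² + (+1.0833)² + (+1.5833)² + (−0.3167)² + (−1.9167)² + (−0.5167)² = 15.4167
Variance = 15.4167 / 11 = 1.4015
SE* = √1.4015

SE* = 1.184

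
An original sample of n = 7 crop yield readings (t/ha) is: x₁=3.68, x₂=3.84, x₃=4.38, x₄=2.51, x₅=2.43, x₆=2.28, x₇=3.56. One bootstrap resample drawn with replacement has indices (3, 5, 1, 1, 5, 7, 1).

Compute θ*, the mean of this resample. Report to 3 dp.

θ* = 3.406

Resample values: 4.38, 2.43, 3.68, 3.68, 2.43, 3.56, 3.68.
Mean = (4.38 + 2.43 + 3.68 + 3.68 + 2.43 + 3.56 + 3.68) / 7 = 23.840 / 7 = 3.406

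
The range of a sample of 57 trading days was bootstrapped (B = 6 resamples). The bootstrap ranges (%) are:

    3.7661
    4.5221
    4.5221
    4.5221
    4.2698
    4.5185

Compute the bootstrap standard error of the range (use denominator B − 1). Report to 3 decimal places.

Bootstrap SE is the standard deviation of the 6 replicate ranges.
Mean of replicates: (3.7661 + 4.5221 + 4.5221 + 4.5221 + 4.2698 + 4.5185) / 6 = 26.12070 / 6 = 4.35345
Sum of squared deviations: (−0.58735)² + (+0.16865)² + (+0.16865)² + (+0.16865)² + (−0.08365)² + (+0.16505)² = 0.46455
Variance = 0.46455 / 5 = 0.09291
SE* = √0.09291

SE* = 0.305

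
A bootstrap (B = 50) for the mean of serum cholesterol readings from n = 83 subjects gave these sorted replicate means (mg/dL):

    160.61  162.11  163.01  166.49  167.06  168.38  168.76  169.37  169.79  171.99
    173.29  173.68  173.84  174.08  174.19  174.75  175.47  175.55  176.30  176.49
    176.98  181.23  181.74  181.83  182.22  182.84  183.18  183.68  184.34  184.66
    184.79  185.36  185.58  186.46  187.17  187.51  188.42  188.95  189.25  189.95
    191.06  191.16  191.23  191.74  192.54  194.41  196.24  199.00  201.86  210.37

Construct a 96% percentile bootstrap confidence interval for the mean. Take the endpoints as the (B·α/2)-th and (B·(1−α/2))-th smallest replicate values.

(160.61, 201.86)

α = 0.04; lower rank = 50 × 0.020 = 1; upper rank = 50 × 0.980 = 49.
The 1st smallest replicate is 160.61; the 49th is 201.86.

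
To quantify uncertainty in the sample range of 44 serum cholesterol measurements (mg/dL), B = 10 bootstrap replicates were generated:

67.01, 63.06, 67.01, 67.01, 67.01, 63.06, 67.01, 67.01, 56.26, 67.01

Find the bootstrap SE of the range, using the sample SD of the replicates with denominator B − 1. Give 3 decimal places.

SE* = 3.527

Bootstrap SE is the standard deviation of the 10 replicate ranges.
Mean of replicates: (67.01 + 63.06 + 67.01 + 67.01 + 67.01 + 63.06 + 67.01 + 67.01 + 56.26 + 67.01) / 10 = 651.4500 / 10 = 65.1450
Sum of squared deviations: (+1.8650)² + (−2.0850)² + (+1.8650)² + (+1.8650)² + (+1.8650)² + (−2.0850)² + (+1.8650)² + (+1.8650)² + (−8.8850)² + (+1.8650)² = 111.9853
Variance = 111.9853 / 9 = 12.4428
SE* = √12.4428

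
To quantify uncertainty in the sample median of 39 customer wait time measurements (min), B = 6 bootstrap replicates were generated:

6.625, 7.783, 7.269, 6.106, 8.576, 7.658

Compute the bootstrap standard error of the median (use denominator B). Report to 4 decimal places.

Bootstrap SE is the standard deviation of the 6 replicate medians.
Mean of replicates: (6.625 + 7.783 + 7.269 + 6.106 + 8.576 + 7.658) / 6 = 44.01700 / 6 = 7.33617
Sum of squared deviations: (−0.71117)² + (+0.44683)² + (−0.06717)² + (−1.23017)² + (+1.23983)² + (+0.32183)² = 3.86400
Variance = 3.86400 / 6 = 0.64400
SE* = √0.64400

SE* = 0.8025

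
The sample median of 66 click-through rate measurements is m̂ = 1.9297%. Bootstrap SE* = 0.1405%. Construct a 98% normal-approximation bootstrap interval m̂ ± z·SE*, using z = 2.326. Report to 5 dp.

Margin = 2.326 × 0.1405 = 0.326803
Interval: 1.9297 ± 0.326803

(1.60290, 2.25650)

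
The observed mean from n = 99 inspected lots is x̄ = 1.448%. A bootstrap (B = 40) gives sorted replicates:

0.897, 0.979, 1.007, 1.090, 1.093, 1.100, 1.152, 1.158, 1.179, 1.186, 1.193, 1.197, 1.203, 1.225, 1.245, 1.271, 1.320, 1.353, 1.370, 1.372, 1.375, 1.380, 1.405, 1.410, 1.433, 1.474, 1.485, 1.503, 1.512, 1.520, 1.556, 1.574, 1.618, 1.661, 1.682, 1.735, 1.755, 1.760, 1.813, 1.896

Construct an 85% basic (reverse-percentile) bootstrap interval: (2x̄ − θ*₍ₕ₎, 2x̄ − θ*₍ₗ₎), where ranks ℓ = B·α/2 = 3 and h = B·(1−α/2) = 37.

(1.141, 1.889)

Percentile endpoints at ranks 3 and 37: θ*₍3₎ = 1.007, θ*₍37₎ = 1.755.
Basic interval reflects these around x̄:
  lower = 2 × 1.448 − 1.755 = 1.141
  upper = 2 × 1.448 − 1.007 = 1.889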